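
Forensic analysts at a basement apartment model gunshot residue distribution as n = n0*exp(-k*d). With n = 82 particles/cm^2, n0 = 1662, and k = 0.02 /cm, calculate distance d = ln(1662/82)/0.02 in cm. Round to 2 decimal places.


GSR distance calculation:
n0/n = 1662 / 82 = 20.268293
ln(n0/n) = 3.009058
d = 3.009058 / 0.02 = 150.45 cm

150.45


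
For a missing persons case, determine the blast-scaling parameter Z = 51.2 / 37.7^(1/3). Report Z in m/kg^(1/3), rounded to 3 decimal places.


Scaled distance calculation:
W^(1/3) = 37.7^(1/3) = 3.353105
Z = R / W^(1/3) = 51.2 / 3.353105
Z = 15.269 m/kg^(1/3)

15.269


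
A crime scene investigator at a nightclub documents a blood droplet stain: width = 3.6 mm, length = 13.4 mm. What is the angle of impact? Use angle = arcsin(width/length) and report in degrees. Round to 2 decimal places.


Blood spatter impact angle calculation:
width / length = 3.6 / 13.4 = 0.268657
angle = arcsin(0.268657)
angle = 15.58 degrees

15.58


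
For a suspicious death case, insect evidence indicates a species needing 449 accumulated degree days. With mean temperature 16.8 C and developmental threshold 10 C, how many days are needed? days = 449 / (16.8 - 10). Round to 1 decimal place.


Insect development time:
Effective temperature = avg_temp - T_base = 16.8 - 10 = 6.8 C
Days = ADD / effective_temp = 449 / 6.8 = 66.0 days

66.0


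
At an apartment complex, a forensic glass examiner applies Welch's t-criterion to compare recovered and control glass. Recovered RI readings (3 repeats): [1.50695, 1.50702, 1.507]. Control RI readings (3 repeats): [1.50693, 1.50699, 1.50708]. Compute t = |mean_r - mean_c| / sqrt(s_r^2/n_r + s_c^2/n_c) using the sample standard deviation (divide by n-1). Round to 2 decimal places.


Welch's t-criterion for glass RI comparison:
Recovered mean = sum / n_r = 4.52097 / 3 = 1.50699
Control mean = sum / n_c = 4.521 / 3 = 1.507
Recovered sample variance s_r^2 = 1.3e-09
Control sample variance s_c^2 = 5.7e-09
Welch SE (unpooled) = sqrt(s_r^2/n_r + s_c^2/n_c) = sqrt(4.33333e-10 + 1.9e-09) = sqrt(2.33333e-09) = 4.83046e-05
|mean_r - mean_c| = 1e-05
t = 1e-05 / 4.83046e-05 = 0.21

0.21


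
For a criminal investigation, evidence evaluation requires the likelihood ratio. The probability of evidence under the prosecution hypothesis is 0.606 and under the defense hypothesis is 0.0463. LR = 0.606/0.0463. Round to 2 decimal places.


Likelihood ratio calculation:
LR = P(E|Hp) / P(E|Hd)
LR = 0.606 / 0.0463
LR = 13.09

13.09


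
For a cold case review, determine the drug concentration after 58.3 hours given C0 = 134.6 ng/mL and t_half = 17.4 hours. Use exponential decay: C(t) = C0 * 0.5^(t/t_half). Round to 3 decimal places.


Drug concentration decay:
Number of half-lives = t / t_half = 58.3 / 17.4 = 3.350575
Decay factor = 0.5^3.350575 = 0.09803393
C(t) = 134.6 * 0.09803393 = 13.195 ng/mL

13.195


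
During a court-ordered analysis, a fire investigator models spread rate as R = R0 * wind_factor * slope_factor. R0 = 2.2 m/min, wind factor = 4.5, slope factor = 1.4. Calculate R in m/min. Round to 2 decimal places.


Fire spread rate calculation:
R = R0 * wind_factor * slope_factor
= 2.2 * 4.5 * 1.4
= 9.9 * 1.4
= 13.86 m/min

13.86


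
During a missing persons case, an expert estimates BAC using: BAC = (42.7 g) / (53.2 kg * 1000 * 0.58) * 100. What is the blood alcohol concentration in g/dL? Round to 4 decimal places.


Applying the Widmark formula:
BAC = (dose_g / (body_wt * 1000 * r)) * 100
Denominator = 53.2 * 1000 * 0.58 = 30856
BAC = (42.7 / 30856) * 100
BAC = 0.1384 g/dL

0.1384


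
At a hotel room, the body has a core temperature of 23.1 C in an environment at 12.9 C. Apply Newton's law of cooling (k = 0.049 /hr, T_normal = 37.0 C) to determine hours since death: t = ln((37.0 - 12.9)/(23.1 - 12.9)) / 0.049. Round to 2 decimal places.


Using Newton's law of cooling:
t = ln((T_normal - T_ambient) / (T_body - T_ambient)) / k
T_normal - T_ambient = 24.1
T_body - T_ambient = 10.2
Ratio = 2.362745
ln(ratio) = 0.859824
t = 0.859824 / 0.049 = 17.55 hours

17.55


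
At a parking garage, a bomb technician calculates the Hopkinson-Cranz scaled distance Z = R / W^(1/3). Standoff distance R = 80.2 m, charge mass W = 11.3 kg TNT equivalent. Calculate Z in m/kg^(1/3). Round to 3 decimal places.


Scaled distance calculation:
W^(1/3) = 11.3^(1/3) = 2.244017
Z = R / W^(1/3) = 80.2 / 2.244017
Z = 35.739 m/kg^(1/3)

35.739


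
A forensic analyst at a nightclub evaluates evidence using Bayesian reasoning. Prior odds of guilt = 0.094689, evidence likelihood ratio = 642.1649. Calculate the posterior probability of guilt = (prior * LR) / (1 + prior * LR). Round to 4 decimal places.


Bayesian evidence evaluation:
Posterior odds = prior_odds * LR = 0.094689 * 642.1649 = 60.80595
Posterior probability = posterior_odds / (1 + posterior_odds)
= 60.80595 / (1 + 60.80595)
= 60.80595 / 61.80595
= 0.9838

0.9838


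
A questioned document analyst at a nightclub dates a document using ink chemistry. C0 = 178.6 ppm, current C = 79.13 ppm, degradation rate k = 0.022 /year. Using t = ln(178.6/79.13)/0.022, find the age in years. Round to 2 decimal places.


Document age estimation:
C0/C = 178.6 / 79.13 = 2.257045
ln(C0/C) = 0.814056
t = 0.814056 / 0.022 = 37.00 years

37.00


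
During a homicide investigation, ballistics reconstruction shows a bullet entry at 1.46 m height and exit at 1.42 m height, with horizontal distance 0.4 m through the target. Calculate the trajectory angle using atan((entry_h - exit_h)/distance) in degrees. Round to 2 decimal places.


Bullet trajectory angle:
Height difference = 1.46 - 1.42 = 0.04 m
angle = atan(0.04 / 0.4)
angle = atan(0.1)
angle = 5.71 degrees

5.71


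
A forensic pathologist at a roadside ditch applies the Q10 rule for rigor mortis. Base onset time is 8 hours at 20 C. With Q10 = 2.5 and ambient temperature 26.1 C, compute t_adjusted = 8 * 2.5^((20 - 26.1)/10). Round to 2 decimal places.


Rigor mortis time adjustment:
Exponent = (T_ref - T_actual) / 10 = (20 - 26.1) / 10 = -0.61
Q10 factor = 2.5^-0.61 = 0.57182
t_adjusted = 8 * 0.57182 = 4.57 hours

4.57


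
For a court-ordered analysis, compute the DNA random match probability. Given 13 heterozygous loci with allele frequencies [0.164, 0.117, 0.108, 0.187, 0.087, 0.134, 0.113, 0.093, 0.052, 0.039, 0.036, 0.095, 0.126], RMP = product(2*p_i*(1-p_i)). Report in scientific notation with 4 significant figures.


Computing RMP for 13 loci:
Locus 1: 2 * 0.164 * 0.836 = 0.274208
Locus 2: 2 * 0.117 * 0.883 = 0.206622
Locus 3: 2 * 0.108 * 0.892 = 0.192672
Locus 4: 2 * 0.187 * 0.813 = 0.304062
Locus 5: 2 * 0.087 * 0.913 = 0.158862
Locus 6: 2 * 0.134 * 0.866 = 0.232088
Locus 7: 2 * 0.113 * 0.887 = 0.200462
Locus 8: 2 * 0.093 * 0.907 = 0.168702
Locus 9: 2 * 0.052 * 0.948 = 0.098592
Locus 10: 2 * 0.039 * 0.961 = 0.074958
Locus 11: 2 * 0.036 * 0.964 = 0.069408
Locus 12: 2 * 0.095 * 0.905 = 0.17195
Locus 13: 2 * 0.126 * 0.874 = 0.220248
RMP = 8.040e-11

8.040e-11


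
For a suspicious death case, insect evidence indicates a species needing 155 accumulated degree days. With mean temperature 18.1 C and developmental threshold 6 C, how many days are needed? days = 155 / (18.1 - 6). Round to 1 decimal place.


Insect development time:
Effective temperature = avg_temp - T_base = 18.1 - 6 = 12.1 C
Days = ADD / effective_temp = 155 / 12.1 = 12.8 days

12.8


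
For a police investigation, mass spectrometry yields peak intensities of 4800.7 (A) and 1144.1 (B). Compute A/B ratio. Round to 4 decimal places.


Spectral peak ratio:
Peak A = 4800.7 counts
Peak B = 1144.1 counts
Ratio = 4800.7 / 1144.1 = 4.1960

4.1960


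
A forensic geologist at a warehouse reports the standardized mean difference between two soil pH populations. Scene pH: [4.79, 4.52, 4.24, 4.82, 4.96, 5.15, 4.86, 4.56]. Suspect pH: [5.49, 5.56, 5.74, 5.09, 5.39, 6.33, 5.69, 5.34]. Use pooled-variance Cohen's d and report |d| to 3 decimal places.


Pooled-variance Cohen's d for soil pH comparison:
Scene mean = 37.9 / 8 = 4.7375
Suspect mean = 44.63 / 8 = 5.57875
Scene sample variance s_s^2 = 0.081507
Suspect sample variance s_c^2 = 0.134641
Pooled variance = ((n_s-1)*s_s^2 + (n_c-1)*s_c^2) / (n_s + n_c - 2) = 0.108074
Pooled SD = sqrt(0.108074) = 0.328746
Mean difference = -0.84125
|d| = |-0.84125| / 0.328746 = 2.559

2.559


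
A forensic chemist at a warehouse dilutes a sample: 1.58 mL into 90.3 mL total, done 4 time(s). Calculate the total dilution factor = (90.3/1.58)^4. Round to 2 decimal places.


Dilution factor calculation:
Single dilution = V_total / V_sample = 90.3 / 1.58 ≈ 57.151899
Number of dilutions = 4
Total DF = (90.3 / 1.58)^4 (full precision, rounded at the end) = 10668973.92

10668973.92


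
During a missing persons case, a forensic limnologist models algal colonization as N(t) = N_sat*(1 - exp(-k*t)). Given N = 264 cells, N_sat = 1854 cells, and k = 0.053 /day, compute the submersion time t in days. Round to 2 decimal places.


PMSI from diatom colonization curve:
N / N_sat = 264 / 1854 = 0.142395
1 - N/N_sat = 0.857605
ln(1 - N/N_sat) = -0.153612
t = -ln(1 - N/N_sat) / k = -(-0.153612) / 0.053 = 2.90 days

2.90


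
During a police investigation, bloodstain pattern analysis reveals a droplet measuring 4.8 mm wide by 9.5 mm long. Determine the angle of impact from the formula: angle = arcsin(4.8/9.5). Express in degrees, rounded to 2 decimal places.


Blood spatter impact angle calculation:
width / length = 4.8 / 9.5 = 0.505263
angle = arcsin(0.505263)
angle = 30.35 degrees

30.35


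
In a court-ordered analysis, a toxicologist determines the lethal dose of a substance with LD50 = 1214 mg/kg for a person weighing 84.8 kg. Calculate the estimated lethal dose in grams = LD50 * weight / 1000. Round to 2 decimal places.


Lethal dose calculation:
Lethal dose = LD50 * body_weight / 1000
= 1214 * 84.8 / 1000
= 102947.2 / 1000
= 102.95 g

102.95


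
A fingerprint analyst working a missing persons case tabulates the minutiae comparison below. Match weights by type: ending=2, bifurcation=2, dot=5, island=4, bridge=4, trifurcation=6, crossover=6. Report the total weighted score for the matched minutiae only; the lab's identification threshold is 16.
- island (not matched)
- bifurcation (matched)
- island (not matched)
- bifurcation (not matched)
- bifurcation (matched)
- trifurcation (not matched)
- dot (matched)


Weighted minutiae match score:
  island: not matched, +0
  bifurcation: matched, +2 (running total 2)
  island: not matched, +0
  bifurcation: not matched, +0
  bifurcation: matched, +2 (running total 4)
  trifurcation: not matched, +0
  dot: matched, +5 (running total 9)
Total score = 9
Threshold = 16; verdict = inconclusive

9


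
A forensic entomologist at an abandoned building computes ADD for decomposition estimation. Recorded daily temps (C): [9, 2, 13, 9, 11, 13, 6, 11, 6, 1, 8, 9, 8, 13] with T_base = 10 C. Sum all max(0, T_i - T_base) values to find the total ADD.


Computing ADD day by day:
Day 1: max(0, 9 - 10) = 0
Day 2: max(0, 2 - 10) = 0
Day 3: max(0, 13 - 10) = 3
Day 4: max(0, 9 - 10) = 0
Day 5: max(0, 11 - 10) = 1
Day 6: max(0, 13 - 10) = 3
Day 7: max(0, 6 - 10) = 0
Day 8: max(0, 11 - 10) = 1
Day 9: max(0, 6 - 10) = 0
Day 10: max(0, 1 - 10) = 0
Day 11: max(0, 8 - 10) = 0
Day 12: max(0, 9 - 10) = 0
Day 13: max(0, 8 - 10) = 0
Day 14: max(0, 13 - 10) = 3
Total ADD = 11

11


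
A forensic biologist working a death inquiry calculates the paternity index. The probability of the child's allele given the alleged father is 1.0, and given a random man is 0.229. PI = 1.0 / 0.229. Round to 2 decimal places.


Paternity Index calculation:
PI = P(allele|father) / P(allele|random)
PI = 1.0 / 0.229
PI = 4.37

4.37


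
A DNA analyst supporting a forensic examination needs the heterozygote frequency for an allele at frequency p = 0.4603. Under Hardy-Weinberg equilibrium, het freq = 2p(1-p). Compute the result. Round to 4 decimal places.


Hardy-Weinberg heterozygote frequency:
q = 1 - p = 1 - 0.4603 = 0.5397
2pq = 2 * 0.4603 * 0.5397 = 0.4968

0.4968


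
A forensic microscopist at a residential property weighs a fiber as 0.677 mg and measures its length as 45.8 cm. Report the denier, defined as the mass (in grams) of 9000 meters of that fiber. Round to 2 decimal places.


Denier calculation:
Mass in grams = 0.677 mg / 1000 = 0.000677 g
Length in meters = 45.8 cm / 100 = 0.458 m
Linear density = mass / length = 0.000677 / 0.458 = 0.00147817 g/m
Denier = (g/m) * 9000 = 0.00147817 * 9000 = 13.30

13.30


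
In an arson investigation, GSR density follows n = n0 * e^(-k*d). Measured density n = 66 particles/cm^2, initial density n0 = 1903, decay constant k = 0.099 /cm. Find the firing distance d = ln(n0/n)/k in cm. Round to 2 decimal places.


GSR distance calculation:
n0/n = 1903 / 66 = 28.833333
ln(n0/n) = 3.361532
d = 3.361532 / 0.099 = 33.95 cm

33.95


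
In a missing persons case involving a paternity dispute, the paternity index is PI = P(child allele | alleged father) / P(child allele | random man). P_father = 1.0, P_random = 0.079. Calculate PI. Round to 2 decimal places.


Paternity Index calculation:
PI = P(allele|father) / P(allele|random)
PI = 1.0 / 0.079
PI = 12.66

12.66


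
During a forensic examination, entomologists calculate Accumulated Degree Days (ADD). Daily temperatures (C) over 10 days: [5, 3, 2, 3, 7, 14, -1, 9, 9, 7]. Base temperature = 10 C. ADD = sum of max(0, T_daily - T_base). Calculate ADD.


Computing ADD day by day:
Day 1: max(0, 5 - 10) = 0
Day 2: max(0, 3 - 10) = 0
Day 3: max(0, 2 - 10) = 0
Day 4: max(0, 3 - 10) = 0
Day 5: max(0, 7 - 10) = 0
Day 6: max(0, 14 - 10) = 4
Day 7: max(0, -1 - 10) = 0
Day 8: max(0, 9 - 10) = 0
Day 9: max(0, 9 - 10) = 0
Day 10: max(0, 7 - 10) = 0
Total ADD = 4

4


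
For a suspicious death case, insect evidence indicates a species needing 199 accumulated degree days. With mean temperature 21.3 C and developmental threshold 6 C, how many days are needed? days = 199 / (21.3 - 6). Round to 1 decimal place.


Insect development time:
Effective temperature = avg_temp - T_base = 21.3 - 6 = 15.3 C
Days = ADD / effective_temp = 199 / 15.3 = 13.0 days

13.0


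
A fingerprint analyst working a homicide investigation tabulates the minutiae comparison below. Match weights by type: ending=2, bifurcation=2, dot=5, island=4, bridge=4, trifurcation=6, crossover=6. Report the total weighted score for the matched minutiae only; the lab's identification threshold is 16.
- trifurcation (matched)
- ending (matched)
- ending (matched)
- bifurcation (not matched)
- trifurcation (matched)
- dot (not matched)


Weighted minutiae match score:
  trifurcation: matched, +6 (running total 6)
  ending: matched, +2 (running total 8)
  ending: matched, +2 (running total 10)
  bifurcation: not matched, +0
  trifurcation: matched, +6 (running total 16)
  dot: not matched, +0
Total score = 16
Threshold = 16; verdict = identification

16


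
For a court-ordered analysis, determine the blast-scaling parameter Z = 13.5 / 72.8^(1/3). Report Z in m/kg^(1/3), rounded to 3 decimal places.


Scaled distance calculation:
W^(1/3) = 72.8^(1/3) = 4.175519
Z = R / W^(1/3) = 13.5 / 4.175519
Z = 3.233 m/kg^(1/3)

3.233


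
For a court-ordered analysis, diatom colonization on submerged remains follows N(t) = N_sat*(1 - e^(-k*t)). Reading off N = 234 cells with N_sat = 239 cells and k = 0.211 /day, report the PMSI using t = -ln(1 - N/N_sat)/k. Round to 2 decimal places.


PMSI from diatom colonization curve:
N / N_sat = 234 / 239 = 0.979079
1 - N/N_sat = 0.020921
ln(1 - N/N_sat) = -3.867002
t = -ln(1 - N/N_sat) / k = -(-3.867002) / 0.211 = 18.33 days

18.33


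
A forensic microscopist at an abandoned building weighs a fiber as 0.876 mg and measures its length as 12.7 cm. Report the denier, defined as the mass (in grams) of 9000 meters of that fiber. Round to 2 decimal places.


Denier calculation:
Mass in grams = 0.876 mg / 1000 = 0.000876 g
Length in meters = 12.7 cm / 100 = 0.127 m
Linear density = mass / length = 0.000876 / 0.127 = 0.00689764 g/m
Denier = (g/m) * 9000 = 0.00689764 * 9000 = 62.08

62.08


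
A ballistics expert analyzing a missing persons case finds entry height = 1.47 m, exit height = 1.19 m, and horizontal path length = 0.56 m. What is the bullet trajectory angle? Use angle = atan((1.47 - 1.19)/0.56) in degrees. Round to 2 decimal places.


Bullet trajectory angle:
Height difference = 1.47 - 1.19 = 0.28 m
angle = atan(0.28 / 0.56)
angle = atan(0.5)
angle = 26.57 degrees

26.57


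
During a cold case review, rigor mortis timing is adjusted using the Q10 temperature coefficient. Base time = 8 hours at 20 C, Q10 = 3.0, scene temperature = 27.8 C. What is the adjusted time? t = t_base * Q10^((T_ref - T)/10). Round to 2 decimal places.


Rigor mortis time adjustment:
Exponent = (T_ref - T_actual) / 10 = (20 - 27.8) / 10 = -0.78
Q10 factor = 3.0^-0.78 = 0.42447
t_adjusted = 8 * 0.42447 = 3.40 hours

3.40


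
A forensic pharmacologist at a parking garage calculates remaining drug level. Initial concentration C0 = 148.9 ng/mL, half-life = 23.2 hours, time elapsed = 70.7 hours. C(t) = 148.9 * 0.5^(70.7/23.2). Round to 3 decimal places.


Drug concentration decay:
Number of half-lives = t / t_half = 70.7 / 23.2 = 3.047414
Decay factor = 0.5^3.047414 = 0.12095866
C(t) = 148.9 * 0.12095866 = 18.011 ng/mL

18.011


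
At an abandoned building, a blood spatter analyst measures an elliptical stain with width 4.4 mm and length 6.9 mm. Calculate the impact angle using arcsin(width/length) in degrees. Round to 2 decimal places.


Blood spatter impact angle calculation:
width / length = 4.4 / 6.9 = 0.637681
angle = arcsin(0.637681)
angle = 39.62 degrees

39.62


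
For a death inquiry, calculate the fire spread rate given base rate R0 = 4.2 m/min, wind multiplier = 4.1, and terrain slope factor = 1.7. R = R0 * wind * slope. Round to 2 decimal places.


Fire spread rate calculation:
R = R0 * wind_factor * slope_factor
= 4.2 * 4.1 * 1.7
= 17.22 * 1.7
= 29.27 m/min

29.27


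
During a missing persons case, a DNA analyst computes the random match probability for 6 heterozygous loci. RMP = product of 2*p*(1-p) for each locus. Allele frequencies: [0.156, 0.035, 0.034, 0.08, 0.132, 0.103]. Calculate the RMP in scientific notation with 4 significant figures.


Computing RMP for 6 loci:
Locus 1: 2 * 0.156 * 0.844 = 0.263328
Locus 2: 2 * 0.035 * 0.965 = 0.06755
Locus 3: 2 * 0.034 * 0.966 = 0.065688
Locus 4: 2 * 0.08 * 0.92 = 0.1472
Locus 5: 2 * 0.132 * 0.868 = 0.229152
Locus 6: 2 * 0.103 * 0.897 = 0.184782
RMP = 7.283e-06

7.283e-06


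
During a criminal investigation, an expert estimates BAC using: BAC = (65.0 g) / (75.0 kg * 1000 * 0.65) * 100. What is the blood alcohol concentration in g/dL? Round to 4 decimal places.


Applying the Widmark formula:
BAC = (dose_g / (body_wt * 1000 * r)) * 100
Denominator = 75.0 * 1000 * 0.65 = 48750
BAC = (65.0 / 48750) * 100
BAC = 0.1333 g/dL

0.1333


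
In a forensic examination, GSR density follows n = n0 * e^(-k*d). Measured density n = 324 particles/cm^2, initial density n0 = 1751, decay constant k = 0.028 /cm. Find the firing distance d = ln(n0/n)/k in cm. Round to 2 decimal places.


GSR distance calculation:
n0/n = 1751 / 324 = 5.404321
ln(n0/n) = 1.687199
d = 1.687199 / 0.028 = 60.26 cm

60.26


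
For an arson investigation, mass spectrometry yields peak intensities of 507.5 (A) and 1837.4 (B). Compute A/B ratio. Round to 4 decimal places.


Spectral peak ratio:
Peak A = 507.5 counts
Peak B = 1837.4 counts
Ratio = 507.5 / 1837.4 = 0.2762

0.2762


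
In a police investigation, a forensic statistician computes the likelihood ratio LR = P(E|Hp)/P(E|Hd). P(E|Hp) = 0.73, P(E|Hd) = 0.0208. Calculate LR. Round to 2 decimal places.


Likelihood ratio calculation:
LR = P(E|Hp) / P(E|Hd)
LR = 0.73 / 0.0208
LR = 35.10

35.10


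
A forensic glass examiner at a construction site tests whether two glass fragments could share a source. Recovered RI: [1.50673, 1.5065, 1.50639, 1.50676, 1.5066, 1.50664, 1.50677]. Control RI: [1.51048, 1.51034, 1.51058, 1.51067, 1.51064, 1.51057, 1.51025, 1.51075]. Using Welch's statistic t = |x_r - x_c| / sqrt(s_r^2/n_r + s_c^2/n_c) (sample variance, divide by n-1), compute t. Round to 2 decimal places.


Welch's t-criterion for glass RI comparison:
Recovered mean = sum / n_r = 10.54639 / 7 = 1.5066271
Control mean = sum / n_c = 12.08428 / 8 = 1.510535
Recovered sample variance s_r^2 = 2.03238e-08
Control sample variance s_c^2 = 2.87143e-08
Welch SE (unpooled) = sqrt(s_r^2/n_r + s_c^2/n_c) = sqrt(2.9034e-09 + 3.58929e-09) = sqrt(6.49269e-09) = 8.05772e-05
|mean_r - mean_c| = 0.00390786
t = 0.00390786 / 8.05772e-05 = 48.50

48.50


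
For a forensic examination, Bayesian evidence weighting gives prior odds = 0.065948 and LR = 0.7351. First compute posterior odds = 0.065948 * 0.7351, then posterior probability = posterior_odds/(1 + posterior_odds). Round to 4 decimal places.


Bayesian evidence evaluation:
Posterior odds = prior_odds * LR = 0.065948 * 0.7351 = 0.04847837
Posterior probability = posterior_odds / (1 + posterior_odds)
= 0.04847837 / (1 + 0.04847837)
= 0.04847837 / 1.04847837
= 0.0462

0.0462


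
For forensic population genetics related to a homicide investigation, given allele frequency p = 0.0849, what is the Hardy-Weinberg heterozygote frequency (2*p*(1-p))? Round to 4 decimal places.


Hardy-Weinberg heterozygote frequency:
q = 1 - p = 1 - 0.0849 = 0.9151
2pq = 2 * 0.0849 * 0.9151 = 0.1554

0.1554


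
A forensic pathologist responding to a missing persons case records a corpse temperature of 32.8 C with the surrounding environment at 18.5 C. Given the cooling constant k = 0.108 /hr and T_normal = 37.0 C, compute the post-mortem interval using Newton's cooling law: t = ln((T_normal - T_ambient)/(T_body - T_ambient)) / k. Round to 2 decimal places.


Using Newton's law of cooling:
t = ln((T_normal - T_ambient) / (T_body - T_ambient)) / k
T_normal - T_ambient = 18.5
T_body - T_ambient = 14.3
Ratio = 1.293706
ln(ratio) = 0.257511
t = 0.257511 / 0.108 = 2.38 hours

2.38


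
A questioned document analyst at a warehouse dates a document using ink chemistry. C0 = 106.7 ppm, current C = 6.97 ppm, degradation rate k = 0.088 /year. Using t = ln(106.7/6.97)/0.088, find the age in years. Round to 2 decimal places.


Document age estimation:
C0/C = 106.7 / 6.97 = 15.308465
ln(C0/C) = 2.728406
t = 2.728406 / 0.088 = 31.00 years

31.00


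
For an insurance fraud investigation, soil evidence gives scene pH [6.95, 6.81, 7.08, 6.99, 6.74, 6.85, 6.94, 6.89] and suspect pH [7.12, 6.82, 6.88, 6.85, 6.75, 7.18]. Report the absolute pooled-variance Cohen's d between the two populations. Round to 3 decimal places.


Pooled-variance Cohen's d for soil pH comparison:
Scene mean = 55.25 / 8 = 6.90625
Suspect mean = 41.6 / 6 = 6.933333
Scene sample variance s_s^2 = 0.011513
Suspect sample variance s_c^2 = 0.030387
Pooled variance = ((n_s-1)*s_s^2 + (n_c-1)*s_c^2) / (n_s + n_c - 2) = 0.019377
Pooled SD = sqrt(0.019377) = 0.139201
Mean difference = -0.027083
|d| = |-0.027083| / 0.139201 = 0.195

0.195


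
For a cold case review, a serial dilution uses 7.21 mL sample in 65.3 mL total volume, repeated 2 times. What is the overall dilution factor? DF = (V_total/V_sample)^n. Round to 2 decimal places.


Dilution factor calculation:
Single dilution = V_total / V_sample = 65.3 / 7.21 ≈ 9.056865
Number of dilutions = 2
Total DF = (65.3 / 7.21)^2 (full precision, rounded at the end) = 82.03

82.03


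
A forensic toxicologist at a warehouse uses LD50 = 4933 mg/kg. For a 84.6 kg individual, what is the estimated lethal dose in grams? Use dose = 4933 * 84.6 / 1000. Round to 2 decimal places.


Lethal dose calculation:
Lethal dose = LD50 * body_weight / 1000
= 4933 * 84.6 / 1000
= 417331.8 / 1000
= 417.33 g

417.33


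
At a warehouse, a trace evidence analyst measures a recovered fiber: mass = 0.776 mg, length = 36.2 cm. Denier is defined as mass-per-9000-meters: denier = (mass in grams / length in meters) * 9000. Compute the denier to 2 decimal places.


Denier calculation:
Mass in grams = 0.776 mg / 1000 = 0.000776 g
Length in meters = 36.2 cm / 100 = 0.362 m
Linear density = mass / length = 0.000776 / 0.362 = 0.00214365 g/m
Denier = (g/m) * 9000 = 0.00214365 * 9000 = 19.29

19.29


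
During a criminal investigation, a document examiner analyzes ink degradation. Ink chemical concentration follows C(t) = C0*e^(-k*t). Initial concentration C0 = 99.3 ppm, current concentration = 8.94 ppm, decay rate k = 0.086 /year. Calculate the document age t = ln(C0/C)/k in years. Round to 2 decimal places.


Document age estimation:
C0/C = 99.3 / 8.94 = 11.107383
ln(C0/C) = 2.40761
t = 2.40761 / 0.086 = 28.00 years

28.00


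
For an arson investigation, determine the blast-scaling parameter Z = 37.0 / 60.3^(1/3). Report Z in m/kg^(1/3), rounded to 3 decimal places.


Scaled distance calculation:
W^(1/3) = 60.3^(1/3) = 3.921382
Z = R / W^(1/3) = 37.0 / 3.921382
Z = 9.435 m/kg^(1/3)

9.435


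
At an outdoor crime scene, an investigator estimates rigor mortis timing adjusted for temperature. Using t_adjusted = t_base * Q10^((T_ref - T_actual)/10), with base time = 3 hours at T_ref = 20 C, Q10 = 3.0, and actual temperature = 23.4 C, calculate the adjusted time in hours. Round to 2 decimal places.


Rigor mortis time adjustment:
Exponent = (T_ref - T_actual) / 10 = (20 - 23.4) / 10 = -0.34
Q10 factor = 3.0^-0.34 = 0.6883
t_adjusted = 3 * 0.6883 = 2.06 hours

2.06


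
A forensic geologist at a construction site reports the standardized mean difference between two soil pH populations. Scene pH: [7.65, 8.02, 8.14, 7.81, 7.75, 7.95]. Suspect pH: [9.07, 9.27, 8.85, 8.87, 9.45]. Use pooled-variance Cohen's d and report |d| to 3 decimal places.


Pooled-variance Cohen's d for soil pH comparison:
Scene mean = 47.32 / 6 = 7.886667
Suspect mean = 45.51 / 5 = 9.102
Scene sample variance s_s^2 = 0.033307
Suspect sample variance s_c^2 = 0.06692
Pooled variance = ((n_s-1)*s_s^2 + (n_c-1)*s_c^2) / (n_s + n_c - 2) = 0.048246
Pooled SD = sqrt(0.048246) = 0.21965
Mean difference = -1.215333
|d| = |-1.215333| / 0.21965 = 5.533

5.533


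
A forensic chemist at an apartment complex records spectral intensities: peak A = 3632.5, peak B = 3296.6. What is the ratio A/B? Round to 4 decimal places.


Spectral peak ratio:
Peak A = 3632.5 counts
Peak B = 3296.6 counts
Ratio = 3632.5 / 3296.6 = 1.1019

1.1019


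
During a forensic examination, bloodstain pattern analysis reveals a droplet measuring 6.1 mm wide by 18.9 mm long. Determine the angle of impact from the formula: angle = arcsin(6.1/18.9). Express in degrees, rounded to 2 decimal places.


Blood spatter impact angle calculation:
width / length = 6.1 / 18.9 = 0.322751
angle = arcsin(0.322751)
angle = 18.83 degrees

18.83


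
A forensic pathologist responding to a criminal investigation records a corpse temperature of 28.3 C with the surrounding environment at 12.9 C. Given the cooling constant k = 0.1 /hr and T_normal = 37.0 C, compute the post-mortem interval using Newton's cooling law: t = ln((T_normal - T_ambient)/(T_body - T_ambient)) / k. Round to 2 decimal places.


Using Newton's law of cooling:
t = ln((T_normal - T_ambient) / (T_body - T_ambient)) / k
T_normal - T_ambient = 24.1
T_body - T_ambient = 15.4
Ratio = 1.564935
ln(ratio) = 0.447844
t = 0.447844 / 0.1 = 4.48 hours

4.48


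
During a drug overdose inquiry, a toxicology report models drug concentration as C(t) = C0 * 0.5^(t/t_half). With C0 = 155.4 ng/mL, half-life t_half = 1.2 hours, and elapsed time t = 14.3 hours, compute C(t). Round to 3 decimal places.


Drug concentration decay:
Number of half-lives = t / t_half = 14.3 / 1.2 = 11.916667
Decay factor = 0.5^11.916667 = 0.00025866
C(t) = 155.4 * 0.00025866 = 0.040 ng/mL

0.040


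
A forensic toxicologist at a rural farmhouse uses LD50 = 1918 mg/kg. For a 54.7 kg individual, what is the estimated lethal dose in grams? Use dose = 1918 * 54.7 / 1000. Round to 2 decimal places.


Lethal dose calculation:
Lethal dose = LD50 * body_weight / 1000
= 1918 * 54.7 / 1000
= 104914.6 / 1000
= 104.91 g

104.91


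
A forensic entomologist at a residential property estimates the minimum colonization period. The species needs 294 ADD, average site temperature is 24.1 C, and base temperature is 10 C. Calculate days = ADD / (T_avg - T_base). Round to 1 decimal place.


Insect development time:
Effective temperature = avg_temp - T_base = 24.1 - 10 = 14.1 C
Days = ADD / effective_temp = 294 / 14.1 = 20.9 days

20.9


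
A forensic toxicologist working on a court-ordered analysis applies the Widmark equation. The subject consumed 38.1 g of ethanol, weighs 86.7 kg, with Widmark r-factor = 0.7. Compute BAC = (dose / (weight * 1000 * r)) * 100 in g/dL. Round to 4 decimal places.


Applying the Widmark formula:
BAC = (dose_g / (body_wt * 1000 * r)) * 100
Denominator = 86.7 * 1000 * 0.7 = 60690
BAC = (38.1 / 60690) * 100
BAC = 0.0628 g/dL

0.0628


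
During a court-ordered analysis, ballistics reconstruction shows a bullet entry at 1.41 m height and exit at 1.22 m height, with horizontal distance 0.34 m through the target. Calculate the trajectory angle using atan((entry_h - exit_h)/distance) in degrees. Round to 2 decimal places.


Bullet trajectory angle:
Height difference = 1.41 - 1.22 = 0.19 m
angle = atan(0.19 / 0.34)
angle = atan(0.558824)
angle = 29.20 degrees

29.20


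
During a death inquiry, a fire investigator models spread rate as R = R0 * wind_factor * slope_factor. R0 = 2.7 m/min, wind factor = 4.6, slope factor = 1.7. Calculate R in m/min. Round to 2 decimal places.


Fire spread rate calculation:
R = R0 * wind_factor * slope_factor
= 2.7 * 4.6 * 1.7
= 12.42 * 1.7
= 21.11 m/min

21.11


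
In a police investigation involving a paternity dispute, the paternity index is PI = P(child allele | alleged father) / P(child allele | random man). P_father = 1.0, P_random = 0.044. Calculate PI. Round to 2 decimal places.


Paternity Index calculation:
PI = P(allele|father) / P(allele|random)
PI = 1.0 / 0.044
PI = 22.73

22.73


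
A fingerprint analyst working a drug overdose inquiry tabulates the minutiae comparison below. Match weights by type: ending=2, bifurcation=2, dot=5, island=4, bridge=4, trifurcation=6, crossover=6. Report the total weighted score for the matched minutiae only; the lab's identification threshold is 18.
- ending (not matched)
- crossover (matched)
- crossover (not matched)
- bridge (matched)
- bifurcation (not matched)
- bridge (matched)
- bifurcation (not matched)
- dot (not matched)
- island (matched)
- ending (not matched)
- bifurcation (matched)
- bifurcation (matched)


Weighted minutiae match score:
  ending: not matched, +0
  crossover: matched, +6 (running total 6)
  crossover: not matched, +0
  bridge: matched, +4 (running total 10)
  bifurcation: not matched, +0
  bridge: matched, +4 (running total 14)
  bifurcation: not matched, +0
  dot: not matched, +0
  island: matched, +4 (running total 18)
  ending: not matched, +0
  bifurcation: matched, +2 (running total 20)
  bifurcation: matched, +2 (running total 22)
Total score = 22
Threshold = 18; verdict = identification

22


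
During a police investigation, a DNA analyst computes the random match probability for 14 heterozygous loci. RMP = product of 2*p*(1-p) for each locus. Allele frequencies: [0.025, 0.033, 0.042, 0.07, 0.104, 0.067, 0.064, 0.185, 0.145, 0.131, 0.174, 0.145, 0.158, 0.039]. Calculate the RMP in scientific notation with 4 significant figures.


Computing RMP for 14 loci:
Locus 1: 2 * 0.025 * 0.975 = 0.04875
Locus 2: 2 * 0.033 * 0.967 = 0.063822
Locus 3: 2 * 0.042 * 0.958 = 0.080472
Locus 4: 2 * 0.07 * 0.93 = 0.1302
Locus 5: 2 * 0.104 * 0.896 = 0.186368
Locus 6: 2 * 0.067 * 0.933 = 0.125022
Locus 7: 2 * 0.064 * 0.936 = 0.119808
Locus 8: 2 * 0.185 * 0.815 = 0.30155
Locus 9: 2 * 0.145 * 0.855 = 0.24795
Locus 10: 2 * 0.131 * 0.869 = 0.227678
Locus 11: 2 * 0.174 * 0.826 = 0.287448
Locus 12: 2 * 0.145 * 0.855 = 0.24795
Locus 13: 2 * 0.158 * 0.842 = 0.266072
Locus 14: 2 * 0.039 * 0.961 = 0.074958
RMP = 2.202e-12

2.202e-12


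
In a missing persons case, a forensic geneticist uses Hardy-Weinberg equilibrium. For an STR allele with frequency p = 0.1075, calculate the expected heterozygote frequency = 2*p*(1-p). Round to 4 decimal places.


Hardy-Weinberg heterozygote frequency:
q = 1 - p = 1 - 0.1075 = 0.8925
2pq = 2 * 0.1075 * 0.8925 = 0.1919

0.1919


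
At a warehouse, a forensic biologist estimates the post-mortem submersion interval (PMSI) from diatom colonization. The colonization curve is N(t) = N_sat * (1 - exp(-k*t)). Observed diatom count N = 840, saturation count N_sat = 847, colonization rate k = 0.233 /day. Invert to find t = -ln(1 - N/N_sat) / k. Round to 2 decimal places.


PMSI from diatom colonization curve:
N / N_sat = 840 / 847 = 0.991736
1 - N/N_sat = 0.008264
ln(1 - N/N_sat) = -4.795847
t = -ln(1 - N/N_sat) / k = -(-4.795847) / 0.233 = 20.58 days

20.58


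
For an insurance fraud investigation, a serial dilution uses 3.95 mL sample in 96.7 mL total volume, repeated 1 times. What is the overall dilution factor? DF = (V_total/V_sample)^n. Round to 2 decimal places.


Dilution factor calculation:
Single dilution = V_total / V_sample = 96.7 / 3.95 ≈ 24.481013
Number of dilutions = 1
Total DF = (96.7 / 3.95)^1 (full precision, rounded at the end) = 24.48

24.48


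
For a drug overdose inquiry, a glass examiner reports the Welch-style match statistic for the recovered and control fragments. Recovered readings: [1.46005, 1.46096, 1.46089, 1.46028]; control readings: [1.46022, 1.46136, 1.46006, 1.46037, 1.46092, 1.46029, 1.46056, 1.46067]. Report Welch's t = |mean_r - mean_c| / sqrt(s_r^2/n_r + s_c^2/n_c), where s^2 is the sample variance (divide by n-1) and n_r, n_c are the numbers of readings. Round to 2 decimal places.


Welch's t-criterion for glass RI comparison:
Recovered mean = sum / n_r = 5.84218 / 4 = 1.460545
Control mean = sum / n_c = 11.68445 / 8 = 1.4605563
Recovered sample variance s_r^2 = 2.02167e-07
Control sample variance s_c^2 = 1.79455e-07
Welch SE (unpooled) = sqrt(s_r^2/n_r + s_c^2/n_c) = sqrt(5.05417e-08 + 2.24319e-08) = sqrt(7.29736e-08) = 0.000270136
|mean_r - mean_c| = 1.125e-05
t = 1.125e-05 / 0.000270136 = 0.04

0.04


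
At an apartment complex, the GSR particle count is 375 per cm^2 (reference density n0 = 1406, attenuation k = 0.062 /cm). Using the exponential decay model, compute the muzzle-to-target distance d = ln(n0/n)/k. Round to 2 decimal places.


GSR distance calculation:
n0/n = 1406 / 375 = 3.749333
ln(n0/n) = 1.321578
d = 1.321578 / 0.062 = 21.32 cm

21.32


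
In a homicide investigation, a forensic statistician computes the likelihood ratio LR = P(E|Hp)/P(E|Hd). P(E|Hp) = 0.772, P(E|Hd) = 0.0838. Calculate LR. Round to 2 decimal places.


Likelihood ratio calculation:
LR = P(E|Hp) / P(E|Hd)
LR = 0.772 / 0.0838
LR = 9.21

9.21


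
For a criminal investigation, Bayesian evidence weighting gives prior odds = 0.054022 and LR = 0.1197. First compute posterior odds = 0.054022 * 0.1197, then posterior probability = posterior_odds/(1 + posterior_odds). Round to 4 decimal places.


Bayesian evidence evaluation:
Posterior odds = prior_odds * LR = 0.054022 * 0.1197 = 0.006466433
Posterior probability = posterior_odds / (1 + posterior_odds)
= 0.006466433 / (1 + 0.006466433)
= 0.006466433 / 1.006466433
= 0.0064

0.0064


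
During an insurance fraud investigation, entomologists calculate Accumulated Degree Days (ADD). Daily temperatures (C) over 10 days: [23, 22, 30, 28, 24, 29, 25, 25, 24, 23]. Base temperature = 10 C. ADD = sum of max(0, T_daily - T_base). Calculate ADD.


Computing ADD day by day:
Day 1: max(0, 23 - 10) = 13
Day 2: max(0, 22 - 10) = 12
Day 3: max(0, 30 - 10) = 20
Day 4: max(0, 28 - 10) = 18
Day 5: max(0, 24 - 10) = 14
Day 6: max(0, 29 - 10) = 19
Day 7: max(0, 25 - 10) = 15
Day 8: max(0, 25 - 10) = 15
Day 9: max(0, 24 - 10) = 14
Day 10: max(0, 23 - 10) = 13
Total ADD = 153

153


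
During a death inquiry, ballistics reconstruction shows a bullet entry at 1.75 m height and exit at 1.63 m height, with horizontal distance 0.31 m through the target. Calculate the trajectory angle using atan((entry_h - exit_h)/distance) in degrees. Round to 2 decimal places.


Bullet trajectory angle:
Height difference = 1.75 - 1.63 = 0.12 m
angle = atan(0.12 / 0.31)
angle = atan(0.387097)
angle = 21.16 degrees

21.16


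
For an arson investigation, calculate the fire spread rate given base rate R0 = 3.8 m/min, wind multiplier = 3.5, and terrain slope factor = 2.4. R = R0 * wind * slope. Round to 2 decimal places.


Fire spread rate calculation:
R = R0 * wind_factor * slope_factor
= 3.8 * 3.5 * 2.4
= 13.3 * 2.4
= 31.92 m/min

31.92


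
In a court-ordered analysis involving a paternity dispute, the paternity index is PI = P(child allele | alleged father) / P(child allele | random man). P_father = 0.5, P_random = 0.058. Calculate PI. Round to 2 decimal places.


Paternity Index calculation:
PI = P(allele|father) / P(allele|random)
PI = 0.5 / 0.058
PI = 8.62

8.62


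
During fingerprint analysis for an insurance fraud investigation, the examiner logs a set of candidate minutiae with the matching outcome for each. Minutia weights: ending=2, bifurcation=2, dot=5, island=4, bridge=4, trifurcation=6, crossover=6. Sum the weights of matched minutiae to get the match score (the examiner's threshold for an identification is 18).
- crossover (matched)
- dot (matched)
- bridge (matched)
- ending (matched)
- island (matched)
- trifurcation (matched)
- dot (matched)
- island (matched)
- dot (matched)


Weighted minutiae match score:
  crossover: matched, +6 (running total 6)
  dot: matched, +5 (running total 11)
  bridge: matched, +4 (running total 15)
  ending: matched, +2 (running total 17)
  island: matched, +4 (running total 21)
  trifurcation: matched, +6 (running total 27)
  dot: matched, +5 (running total 32)
  island: matched, +4 (running total 36)
  dot: matched, +5 (running total 41)
Total score = 41
Threshold = 18; verdict = identification

41


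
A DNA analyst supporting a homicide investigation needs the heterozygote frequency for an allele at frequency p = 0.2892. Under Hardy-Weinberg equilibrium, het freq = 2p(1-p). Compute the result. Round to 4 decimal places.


Hardy-Weinberg heterozygote frequency:
q = 1 - p = 1 - 0.2892 = 0.7108
2pq = 2 * 0.2892 * 0.7108 = 0.4111

0.4111


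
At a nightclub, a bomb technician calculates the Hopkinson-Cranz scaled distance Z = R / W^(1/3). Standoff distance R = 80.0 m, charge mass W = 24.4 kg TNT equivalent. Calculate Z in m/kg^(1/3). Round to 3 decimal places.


Scaled distance calculation:
W^(1/3) = 24.4^(1/3) = 2.900436
Z = R / W^(1/3) = 80.0 / 2.900436
Z = 27.582 m/kg^(1/3)

27.582


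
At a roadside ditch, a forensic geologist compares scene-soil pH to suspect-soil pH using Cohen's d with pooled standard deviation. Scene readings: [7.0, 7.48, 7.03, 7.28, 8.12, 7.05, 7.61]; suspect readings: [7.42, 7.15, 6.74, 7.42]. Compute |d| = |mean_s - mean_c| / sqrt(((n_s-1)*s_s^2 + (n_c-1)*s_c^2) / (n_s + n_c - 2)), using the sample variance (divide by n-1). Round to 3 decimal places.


Pooled-variance Cohen's d for soil pH comparison:
Scene mean = 51.57 / 7 = 7.367143
Suspect mean = 28.73 / 4 = 7.1825
Scene sample variance s_s^2 = 0.165857
Suspect sample variance s_c^2 = 0.103225
Pooled variance = ((n_s-1)*s_s^2 + (n_c-1)*s_c^2) / (n_s + n_c - 2) = 0.14498
Pooled SD = sqrt(0.14498) = 0.380762
Mean difference = 0.184643
|d| = |0.184643| / 0.380762 = 0.485

0.485


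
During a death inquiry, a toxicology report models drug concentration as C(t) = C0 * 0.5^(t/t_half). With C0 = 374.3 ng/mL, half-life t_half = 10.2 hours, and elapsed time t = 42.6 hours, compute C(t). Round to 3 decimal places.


Drug concentration decay:
Number of half-lives = t / t_half = 42.6 / 10.2 = 4.176471
Decay factor = 0.5^4.176471 = 0.05530405
C(t) = 374.3 * 0.05530405 = 20.700 ng/mL

20.700
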